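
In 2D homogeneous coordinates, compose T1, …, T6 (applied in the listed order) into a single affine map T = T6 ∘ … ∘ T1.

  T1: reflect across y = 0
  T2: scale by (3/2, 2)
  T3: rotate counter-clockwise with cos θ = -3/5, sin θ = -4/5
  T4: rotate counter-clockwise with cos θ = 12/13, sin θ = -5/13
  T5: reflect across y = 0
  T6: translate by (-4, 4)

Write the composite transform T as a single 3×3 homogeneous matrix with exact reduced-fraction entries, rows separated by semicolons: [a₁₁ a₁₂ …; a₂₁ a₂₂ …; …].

T1 = [1 0 0; 0 -1 0; 0 0 1]
T2·T1 = [3/2 0 0; 0 -2 0; 0 0 1]
T3·…·T1 = [-9/10 -8/5 0; -6/5 6/5 0; 0 0 1]
T4·…·T1 = [-84/65 -66/65 0; -99/130 112/65 0; 0 0 1]
T5·…·T1 = [-84/65 -66/65 0; 99/130 -112/65 0; 0 0 1]
T6·…·T1 = [-84/65 -66/65 -4; 99/130 -112/65 4; 0 0 1]

T = [-84/65 -66/65 -4; 99/130 -112/65 4; 0 0 1]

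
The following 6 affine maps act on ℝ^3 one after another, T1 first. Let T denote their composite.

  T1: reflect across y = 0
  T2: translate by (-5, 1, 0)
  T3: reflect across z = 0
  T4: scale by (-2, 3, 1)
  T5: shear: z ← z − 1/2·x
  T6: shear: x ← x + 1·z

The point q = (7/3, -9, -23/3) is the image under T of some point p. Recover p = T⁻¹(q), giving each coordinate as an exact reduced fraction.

p = (0, 4, 8/3)

T1 = [1 0 0 0; 0 -1 0 0; 0 0 1 0; 0 0 0 1]
T2·T1 = [1 0 0 -5; 0 -1 0 1; 0 0 1 0; 0 0 0 1]
T3·…·T1 = [1 0 0 -5; 0 -1 0 1; 0 0 -1 0; 0 0 0 1]
T4·…·T1 = [-2 0 0 10; 0 -3 0 3; 0 0 -1 0; 0 0 0 1]
T5·…·T1 = [-2 0 0 10; 0 -3 0 3; 1 0 -1 -5; 0 0 0 1]
T6·…·T1 = [-1 0 -1 5; 0 -3 0 3; 1 0 -1 -5; 0 0 0 1]
det M = -6; M⁻¹ = [-1/2 0 1/2 5; 0 -1/3 0 1; -1/2 0 -1/2 0; 0 0 0 1]
M⁻¹ · (7/3, -9, -23/3)ᵀ = (0, 4, 8/3)ᵀ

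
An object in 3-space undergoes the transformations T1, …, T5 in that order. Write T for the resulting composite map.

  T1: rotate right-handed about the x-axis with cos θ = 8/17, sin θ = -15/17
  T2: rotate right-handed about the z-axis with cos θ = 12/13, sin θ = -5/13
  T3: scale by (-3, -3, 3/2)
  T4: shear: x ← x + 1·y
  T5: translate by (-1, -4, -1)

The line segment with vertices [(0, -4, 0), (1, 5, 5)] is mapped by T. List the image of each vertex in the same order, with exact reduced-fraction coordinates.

T1 rotate right-handed about the x-axis with cos θ = 8/17, sin θ = -15/17: (0, -4, 0) → (0, -32/17, 60/17); (1, 5, 5) → (1, 115/17, -35/17)
T2 rotate right-handed about the z-axis with cos θ = 12/13, sin θ = -5/13: (0, -32/17, 60/17) → (-160/221, -384/221, 60/17); (1, 115/17, -35/17) → (779/221, 1295/221, -35/17)
T3 scale by (-3, -3, 3/2): (-160/221, -384/221, 60/17) → (480/221, 1152/221, 90/17); (779/221, 1295/221, -35/17) → (-2337/221, -3885/221, -105/34)
T4 shear: x ← x + 1·y: (480/221, 1152/221, 90/17) → (96/13, 1152/221, 90/17); (-2337/221, -3885/221, -105/34) → (-366/13, -3885/221, -105/34)
T5 translate by (-1, -4, -1): (96/13, 1152/221, 90/17) → (83/13, 268/221, 73/17); (-366/13, -3885/221, -105/34) → (-379/13, -4769/221, -139/34)

image vertices: (83/13, 268/221, 73/17), (-379/13, -4769/221, -139/34)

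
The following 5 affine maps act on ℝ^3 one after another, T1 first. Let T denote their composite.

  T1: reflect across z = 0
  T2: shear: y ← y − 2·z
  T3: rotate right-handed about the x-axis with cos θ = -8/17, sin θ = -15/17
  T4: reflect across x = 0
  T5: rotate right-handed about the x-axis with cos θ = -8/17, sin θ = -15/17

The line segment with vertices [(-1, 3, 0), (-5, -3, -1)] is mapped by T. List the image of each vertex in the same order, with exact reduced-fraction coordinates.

image vertices: (1, -483/289, 720/289), (5, 565/289, -1361/289)

T1 reflect across z = 0: (-1, 3, 0) → (-1, 3, 0); (-5, -3, -1) → (-5, -3, 1)
T2 shear: y ← y − 2·z: (-1, 3, 0) → (-1, 3, 0); (-5, -3, 1) → (-5, -5, 1)
T3 rotate right-handed about the x-axis with cos θ = -8/17, sin θ = -15/17: (-1, 3, 0) → (-1, -24/17, -45/17); (-5, -5, 1) → (-5, 55/17, 67/17)
T4 reflect across x = 0: (-1, -24/17, -45/17) → (1, -24/17, -45/17); (-5, 55/17, 67/17) → (5, 55/17, 67/17)
T5 rotate right-handed about the x-axis with cos θ = -8/17, sin θ = -15/17: (1, -24/17, -45/17) → (1, -483/289, 720/289); (5, 55/17, 67/17) → (5, 565/289, -1361/289)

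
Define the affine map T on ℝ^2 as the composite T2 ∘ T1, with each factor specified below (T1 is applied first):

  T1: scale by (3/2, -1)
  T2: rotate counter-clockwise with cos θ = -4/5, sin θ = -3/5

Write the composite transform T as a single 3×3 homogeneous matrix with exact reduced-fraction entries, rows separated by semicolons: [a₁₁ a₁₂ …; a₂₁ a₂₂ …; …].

T = [-6/5 -3/5 0; -9/10 4/5 0; 0 0 1]

T1 = [3/2 0 0; 0 -1 0; 0 0 1]
T2·T1 = [-6/5 -3/5 0; -9/10 4/5 0; 0 0 1]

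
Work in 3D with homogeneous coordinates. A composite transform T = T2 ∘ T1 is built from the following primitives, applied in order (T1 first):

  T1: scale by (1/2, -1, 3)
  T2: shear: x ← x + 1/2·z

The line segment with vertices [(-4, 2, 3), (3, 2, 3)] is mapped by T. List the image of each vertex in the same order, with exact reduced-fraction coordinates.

image vertices: (5/2, -2, 9), (6, -2, 9)

T1 scale by (1/2, -1, 3): (-4, 2, 3) → (-2, -2, 9); (3, 2, 3) → (3/2, -2, 9)
T2 shear: x ← x + 1/2·z: (-2, -2, 9) → (5/2, -2, 9); (3/2, -2, 9) → (6, -2, 9)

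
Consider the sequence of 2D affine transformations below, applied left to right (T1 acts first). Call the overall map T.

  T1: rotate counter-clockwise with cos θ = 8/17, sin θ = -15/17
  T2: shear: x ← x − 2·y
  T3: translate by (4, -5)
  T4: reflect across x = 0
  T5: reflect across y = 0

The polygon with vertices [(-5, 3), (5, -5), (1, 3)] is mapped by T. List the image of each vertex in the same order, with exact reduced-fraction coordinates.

T1 rotate counter-clockwise with cos θ = 8/17, sin θ = -15/17: (-5, 3) → (5/17, 99/17); (5, -5) → (-35/17, -115/17); (1, 3) → (53/17, 9/17)
T2 shear: x ← x − 2·y: (5/17, 99/17) → (-193/17, 99/17); (-35/17, -115/17) → (195/17, -115/17); (53/17, 9/17) → (35/17, 9/17)
T3 translate by (4, -5): (-193/17, 99/17) → (-125/17, 14/17); (195/17, -115/17) → (263/17, -200/17); (35/17, 9/17) → (103/17, -76/17)
T4 reflect across x = 0: (-125/17, 14/17) → (125/17, 14/17); (263/17, -200/17) → (-263/17, -200/17); (103/17, -76/17) → (-103/17, -76/17)
T5 reflect across y = 0: (125/17, 14/17) → (125/17, -14/17); (-263/17, -200/17) → (-263/17, 200/17); (-103/17, -76/17) → (-103/17, 76/17)

image vertices: (125/17, -14/17), (-263/17, 200/17), (-103/17, 76/17)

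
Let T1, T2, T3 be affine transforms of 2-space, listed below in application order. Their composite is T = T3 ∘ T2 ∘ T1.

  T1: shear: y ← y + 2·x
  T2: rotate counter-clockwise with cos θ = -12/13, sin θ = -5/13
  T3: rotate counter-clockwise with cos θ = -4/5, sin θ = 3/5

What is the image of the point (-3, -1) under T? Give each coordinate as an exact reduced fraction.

T1 shear: y ← y + 2·x: (-3, -1) → (-3, -7)
T2 rotate counter-clockwise with cos θ = -12/13, sin θ = -5/13: (-3, -7) → (1/13, 99/13)
T3 rotate counter-clockwise with cos θ = -4/5, sin θ = 3/5: (1/13, 99/13) → (-301/65, -393/65)

T(p) = (-301/65, -393/65)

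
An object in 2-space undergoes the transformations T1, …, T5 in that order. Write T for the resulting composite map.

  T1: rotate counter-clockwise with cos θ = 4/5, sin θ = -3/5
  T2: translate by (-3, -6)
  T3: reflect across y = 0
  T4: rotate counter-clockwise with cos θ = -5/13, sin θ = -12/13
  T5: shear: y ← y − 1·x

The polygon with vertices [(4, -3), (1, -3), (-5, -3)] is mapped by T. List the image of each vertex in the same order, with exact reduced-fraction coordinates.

T1 rotate counter-clockwise with cos θ = 4/5, sin θ = -3/5: (4, -3) → (7/5, -24/5); (1, -3) → (-1, -3); (-5, -3) → (-29/5, 3/5)
T2 translate by (-3, -6): (7/5, -24/5) → (-8/5, -54/5); (-1, -3) → (-4, -9); (-29/5, 3/5) → (-44/5, -27/5)
T3 reflect across y = 0: (-8/5, -54/5) → (-8/5, 54/5); (-4, -9) → (-4, 9); (-44/5, -27/5) → (-44/5, 27/5)
T4 rotate counter-clockwise with cos θ = -5/13, sin θ = -12/13: (-8/5, 54/5) → (688/65, -174/65); (-4, 9) → (128/13, 3/13); (-44/5, 27/5) → (544/65, 393/65)
T5 shear: y ← y − 1·x: (688/65, -174/65) → (688/65, -862/65); (128/13, 3/13) → (128/13, -125/13); (544/65, 393/65) → (544/65, -151/65)

image vertices: (688/65, -862/65), (128/13, -125/13), (544/65, -151/65)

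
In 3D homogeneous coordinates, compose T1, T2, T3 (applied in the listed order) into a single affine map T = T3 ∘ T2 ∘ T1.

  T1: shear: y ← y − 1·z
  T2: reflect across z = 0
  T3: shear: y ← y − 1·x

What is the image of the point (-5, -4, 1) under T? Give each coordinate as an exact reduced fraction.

T(p) = (-5, 0, -1)

T1 shear: y ← y − 1·z: (-5, -4, 1) → (-5, -5, 1)
T2 reflect across z = 0: (-5, -5, 1) → (-5, -5, -1)
T3 shear: y ← y − 1·x: (-5, -5, -1) → (-5, 0, -1)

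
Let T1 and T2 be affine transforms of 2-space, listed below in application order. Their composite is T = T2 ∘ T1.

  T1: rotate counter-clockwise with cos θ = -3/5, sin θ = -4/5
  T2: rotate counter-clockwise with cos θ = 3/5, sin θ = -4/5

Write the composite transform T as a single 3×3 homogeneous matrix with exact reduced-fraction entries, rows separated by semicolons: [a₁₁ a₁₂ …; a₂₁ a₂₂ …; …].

T1 = [-3/5 4/5 0; -4/5 -3/5 0; 0 0 1]
T2·T1 = [-1 0 0; 0 -1 0; 0 0 1]

T = [-1 0 0; 0 -1 0; 0 0 1]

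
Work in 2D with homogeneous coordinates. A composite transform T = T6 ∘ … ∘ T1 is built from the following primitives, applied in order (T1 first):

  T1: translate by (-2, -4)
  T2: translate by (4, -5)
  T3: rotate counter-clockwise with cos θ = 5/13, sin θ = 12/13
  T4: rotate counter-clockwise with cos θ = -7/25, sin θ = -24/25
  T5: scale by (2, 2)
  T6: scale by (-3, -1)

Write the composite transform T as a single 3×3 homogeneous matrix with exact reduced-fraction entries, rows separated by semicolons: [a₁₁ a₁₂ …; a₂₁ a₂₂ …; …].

T1 = [1 0 -2; 0 1 -4; 0 0 1]
T2·T1 = [1 0 2; 0 1 -9; 0 0 1]
T3·…·T1 = [5/13 -12/13 118/13; 12/13 5/13 -21/13; 0 0 1]
T4·…·T1 = [253/325 204/325 -266/65; -204/325 253/325 -537/65; 0 0 1]
T5·…·T1 = [506/325 408/325 -532/65; -408/325 506/325 -1074/65; 0 0 1]
T6·…·T1 = [-1518/325 -1224/325 1596/65; 408/325 -506/325 1074/65; 0 0 1]

T = [-1518/325 -1224/325 1596/65; 408/325 -506/325 1074/65; 0 0 1]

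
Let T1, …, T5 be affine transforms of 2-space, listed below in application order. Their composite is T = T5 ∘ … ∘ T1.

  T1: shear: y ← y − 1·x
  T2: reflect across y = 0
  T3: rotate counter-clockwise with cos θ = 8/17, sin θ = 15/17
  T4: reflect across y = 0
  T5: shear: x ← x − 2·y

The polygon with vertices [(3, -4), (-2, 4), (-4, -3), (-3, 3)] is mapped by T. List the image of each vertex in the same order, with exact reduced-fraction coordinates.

T1 shear: y ← y − 1·x: (3, -4) → (3, -7); (-2, 4) → (-2, 6); (-4, -3) → (-4, 1); (-3, 3) → (-3, 6)
T2 reflect across y = 0: (3, -7) → (3, 7); (-2, 6) → (-2, -6); (-4, 1) → (-4, -1); (-3, 6) → (-3, -6)
T3 rotate counter-clockwise with cos θ = 8/17, sin θ = 15/17: (3, 7) → (-81/17, 101/17); (-2, -6) → (74/17, -78/17); (-4, -1) → (-1, -4); (-3, -6) → (66/17, -93/17)
T4 reflect across y = 0: (-81/17, 101/17) → (-81/17, -101/17); (74/17, -78/17) → (74/17, 78/17); (-1, -4) → (-1, 4); (66/17, -93/17) → (66/17, 93/17)
T5 shear: x ← x − 2·y: (-81/17, -101/17) → (121/17, -101/17); (74/17, 78/17) → (-82/17, 78/17); (-1, 4) → (-9, 4); (66/17, 93/17) → (-120/17, 93/17)

image vertices: (121/17, -101/17), (-82/17, 78/17), (-9, 4), (-120/17, 93/17)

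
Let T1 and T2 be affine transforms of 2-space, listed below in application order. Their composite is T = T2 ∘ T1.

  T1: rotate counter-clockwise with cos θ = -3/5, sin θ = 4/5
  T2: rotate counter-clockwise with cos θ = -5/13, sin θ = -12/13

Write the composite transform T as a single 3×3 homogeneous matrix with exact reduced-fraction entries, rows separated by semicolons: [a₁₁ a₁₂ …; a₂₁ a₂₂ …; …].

T = [63/65 -16/65 0; 16/65 63/65 0; 0 0 1]

T1 = [-3/5 -4/5 0; 4/5 -3/5 0; 0 0 1]
T2·T1 = [63/65 -16/65 0; 16/65 63/65 0; 0 0 1]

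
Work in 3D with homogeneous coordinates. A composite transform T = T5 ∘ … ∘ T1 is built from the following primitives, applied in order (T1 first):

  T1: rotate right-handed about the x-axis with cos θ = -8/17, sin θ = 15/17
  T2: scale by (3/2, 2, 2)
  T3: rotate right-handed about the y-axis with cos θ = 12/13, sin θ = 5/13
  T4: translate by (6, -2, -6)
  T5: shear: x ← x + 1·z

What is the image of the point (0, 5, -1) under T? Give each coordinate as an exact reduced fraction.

T(p) = (166/13, -84/17, 666/221)

T1 rotate right-handed about the x-axis with cos θ = -8/17, sin θ = 15/17: (0, 5, -1) → (0, -25/17, 83/17)
T2 scale by (3/2, 2, 2): (0, -25/17, 83/17) → (0, -50/17, 166/17)
T3 rotate right-handed about the y-axis with cos θ = 12/13, sin θ = 5/13: (0, -50/17, 166/17) → (830/221, -50/17, 1992/221)
T4 translate by (6, -2, -6): (830/221, -50/17, 1992/221) → (2156/221, -84/17, 666/221)
T5 shear: x ← x + 1·z: (2156/221, -84/17, 666/221) → (166/13, -84/17, 666/221)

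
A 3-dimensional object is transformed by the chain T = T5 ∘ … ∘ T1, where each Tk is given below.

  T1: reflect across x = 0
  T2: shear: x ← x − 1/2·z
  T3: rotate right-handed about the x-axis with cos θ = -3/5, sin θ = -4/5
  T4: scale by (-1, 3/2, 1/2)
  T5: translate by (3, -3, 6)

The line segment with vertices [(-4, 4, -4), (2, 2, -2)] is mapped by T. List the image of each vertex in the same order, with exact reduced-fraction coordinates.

T1 reflect across x = 0: (-4, 4, -4) → (4, 4, -4); (2, 2, -2) → (-2, 2, -2)
T2 shear: x ← x − 1/2·z: (4, 4, -4) → (6, 4, -4); (-2, 2, -2) → (-1, 2, -2)
T3 rotate right-handed about the x-axis with cos θ = -3/5, sin θ = -4/5: (6, 4, -4) → (6, -28/5, -4/5); (-1, 2, -2) → (-1, -14/5, -2/5)
T4 scale by (-1, 3/2, 1/2): (6, -28/5, -4/5) → (-6, -42/5, -2/5); (-1, -14/5, -2/5) → (1, -21/5, -1/5)
T5 translate by (3, -3, 6): (-6, -42/5, -2/5) → (-3, -57/5, 28/5); (1, -21/5, -1/5) → (4, -36/5, 29/5)

image vertices: (-3, -57/5, 28/5), (4, -36/5, 29/5)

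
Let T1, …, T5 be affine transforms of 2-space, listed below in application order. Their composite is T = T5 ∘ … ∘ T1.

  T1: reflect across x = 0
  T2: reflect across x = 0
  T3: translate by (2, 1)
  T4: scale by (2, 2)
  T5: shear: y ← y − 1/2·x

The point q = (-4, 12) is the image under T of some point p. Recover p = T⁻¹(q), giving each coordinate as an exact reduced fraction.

p = (-4, 4)

T1 = [-1 0 0; 0 1 0; 0 0 1]
T2·T1 = [1 0 0; 0 1 0; 0 0 1]
T3·…·T1 = [1 0 2; 0 1 1; 0 0 1]
T4·…·T1 = [2 0 4; 0 2 2; 0 0 1]
T5·…·T1 = [2 0 4; -1 2 0; 0 0 1]
det M = 4; M⁻¹ = [1/2 0 -2; 1/4 1/2 -1; 0 0 1]
M⁻¹ · (-4, 12)ᵀ = (-4, 4)ᵀ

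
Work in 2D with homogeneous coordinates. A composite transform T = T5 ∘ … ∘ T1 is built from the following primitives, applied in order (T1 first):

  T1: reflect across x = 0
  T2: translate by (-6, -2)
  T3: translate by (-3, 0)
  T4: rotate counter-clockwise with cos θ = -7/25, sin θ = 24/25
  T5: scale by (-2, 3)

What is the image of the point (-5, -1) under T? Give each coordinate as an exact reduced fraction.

T(p) = (-8, -9)

T1 reflect across x = 0: (-5, -1) → (5, -1)
T2 translate by (-6, -2): (5, -1) → (-1, -3)
T3 translate by (-3, 0): (-1, -3) → (-4, -3)
T4 rotate counter-clockwise with cos θ = -7/25, sin θ = 24/25: (-4, -3) → (4, -3)
T5 scale by (-2, 3): (4, -3) → (-8, -9)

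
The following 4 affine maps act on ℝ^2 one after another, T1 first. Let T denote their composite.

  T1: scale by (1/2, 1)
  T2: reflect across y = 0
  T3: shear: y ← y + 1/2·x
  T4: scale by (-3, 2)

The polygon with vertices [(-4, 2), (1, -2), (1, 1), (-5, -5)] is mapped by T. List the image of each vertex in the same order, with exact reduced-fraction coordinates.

image vertices: (6, -6), (-3/2, 9/2), (-3/2, -3/2), (15/2, 15/2)

T1 scale by (1/2, 1): (-4, 2) → (-2, 2); (1, -2) → (1/2, -2); (1, 1) → (1/2, 1); (-5, -5) → (-5/2, -5)
T2 reflect across y = 0: (-2, 2) → (-2, -2); (1/2, -2) → (1/2, 2); (1/2, 1) → (1/2, -1); (-5/2, -5) → (-5/2, 5)
T3 shear: y ← y + 1/2·x: (-2, -2) → (-2, -3); (1/2, 2) → (1/2, 9/4); (1/2, -1) → (1/2, -3/4); (-5/2, 5) → (-5/2, 15/4)
T4 scale by (-3, 2): (-2, -3) → (6, -6); (1/2, 9/4) → (-3/2, 9/2); (1/2, -3/4) → (-3/2, -3/2); (-5/2, 15/4) → (15/2, 15/2)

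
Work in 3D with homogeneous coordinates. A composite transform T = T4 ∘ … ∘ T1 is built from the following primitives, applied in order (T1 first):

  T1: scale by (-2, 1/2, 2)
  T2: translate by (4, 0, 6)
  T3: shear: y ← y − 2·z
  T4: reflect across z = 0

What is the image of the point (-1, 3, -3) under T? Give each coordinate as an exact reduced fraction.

T1 scale by (-2, 1/2, 2): (-1, 3, -3) → (2, 3/2, -6)
T2 translate by (4, 0, 6): (2, 3/2, -6) → (6, 3/2, 0)
T3 shear: y ← y − 2·z: (6, 3/2, 0) → (6, 3/2, 0)
T4 reflect across z = 0: (6, 3/2, 0) → (6, 3/2, 0)

T(p) = (6, 3/2, 0)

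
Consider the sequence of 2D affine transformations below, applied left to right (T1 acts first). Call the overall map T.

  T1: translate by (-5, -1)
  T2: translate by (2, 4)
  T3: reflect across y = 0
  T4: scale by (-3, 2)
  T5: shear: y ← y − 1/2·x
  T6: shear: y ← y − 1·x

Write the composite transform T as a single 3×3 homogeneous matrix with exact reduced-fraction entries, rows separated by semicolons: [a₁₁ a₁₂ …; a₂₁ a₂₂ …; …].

T1 = [1 0 -5; 0 1 -1; 0 0 1]
T2·T1 = [1 0 -3; 0 1 3; 0 0 1]
T3·…·T1 = [1 0 -3; 0 -1 -3; 0 0 1]
T4·…·T1 = [-3 0 9; 0 -2 -6; 0 0 1]
T5·…·T1 = [-3 0 9; 3/2 -2 -21/2; 0 0 1]
T6·…·T1 = [-3 0 9; 9/2 -2 -39/2; 0 0 1]

T = [-3 0 9; 9/2 -2 -39/2; 0 0 1]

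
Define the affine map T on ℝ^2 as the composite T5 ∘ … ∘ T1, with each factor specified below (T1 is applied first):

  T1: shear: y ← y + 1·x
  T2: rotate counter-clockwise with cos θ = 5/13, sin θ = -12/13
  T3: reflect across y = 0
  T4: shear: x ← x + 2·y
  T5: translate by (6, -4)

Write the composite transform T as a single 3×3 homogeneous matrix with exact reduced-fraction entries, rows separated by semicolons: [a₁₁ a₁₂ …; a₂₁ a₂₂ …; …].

T = [31/13 2/13 6; 7/13 -5/13 -4; 0 0 1]

T1 = [1 0 0; 1 1 0; 0 0 1]
T2·T1 = [17/13 12/13 0; -7/13 5/13 0; 0 0 1]
T3·…·T1 = [17/13 12/13 0; 7/13 -5/13 0; 0 0 1]
T4·…·T1 = [31/13 2/13 0; 7/13 -5/13 0; 0 0 1]
T5·…·T1 = [31/13 2/13 6; 7/13 -5/13 -4; 0 0 1]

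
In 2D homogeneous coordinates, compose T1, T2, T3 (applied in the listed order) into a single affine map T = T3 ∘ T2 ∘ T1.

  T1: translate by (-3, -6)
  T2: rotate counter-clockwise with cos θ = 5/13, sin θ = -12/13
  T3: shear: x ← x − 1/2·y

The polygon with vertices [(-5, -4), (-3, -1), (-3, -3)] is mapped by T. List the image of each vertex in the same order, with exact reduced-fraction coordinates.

image vertices: (-183/13, 46/13), (-265/26, 37/13), (-303/26, 27/13)

T1 translate by (-3, -6): (-5, -4) → (-8, -10); (-3, -1) → (-6, -7); (-3, -3) → (-6, -9)
T2 rotate counter-clockwise with cos θ = 5/13, sin θ = -12/13: (-8, -10) → (-160/13, 46/13); (-6, -7) → (-114/13, 37/13); (-6, -9) → (-138/13, 27/13)
T3 shear: x ← x − 1/2·y: (-160/13, 46/13) → (-183/13, 46/13); (-114/13, 37/13) → (-265/26, 37/13); (-138/13, 27/13) → (-303/26, 27/13)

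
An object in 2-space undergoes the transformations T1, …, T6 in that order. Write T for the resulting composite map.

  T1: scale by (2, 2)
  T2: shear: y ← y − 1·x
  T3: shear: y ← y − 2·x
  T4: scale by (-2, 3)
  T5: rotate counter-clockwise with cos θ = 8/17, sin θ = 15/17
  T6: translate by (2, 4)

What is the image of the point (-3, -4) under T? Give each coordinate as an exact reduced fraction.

T1 scale by (2, 2): (-3, -4) → (-6, -8)
T2 shear: y ← y − 1·x: (-6, -8) → (-6, -2)
T3 shear: y ← y − 2·x: (-6, -2) → (-6, 10)
T4 scale by (-2, 3): (-6, 10) → (12, 30)
T5 rotate counter-clockwise with cos θ = 8/17, sin θ = 15/17: (12, 30) → (-354/17, 420/17)
T6 translate by (2, 4): (-354/17, 420/17) → (-320/17, 488/17)

T(p) = (-320/17, 488/17)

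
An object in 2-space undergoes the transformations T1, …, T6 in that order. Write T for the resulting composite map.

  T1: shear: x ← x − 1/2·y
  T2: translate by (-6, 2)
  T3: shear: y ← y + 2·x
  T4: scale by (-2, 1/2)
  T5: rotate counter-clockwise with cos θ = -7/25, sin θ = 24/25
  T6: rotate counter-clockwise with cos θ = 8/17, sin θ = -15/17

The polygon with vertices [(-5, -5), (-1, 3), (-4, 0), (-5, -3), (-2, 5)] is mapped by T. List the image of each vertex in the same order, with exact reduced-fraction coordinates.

image vertices: (8138/425, 2009/425), (278/17, 129/17), (8753/425, 3204/425), (8746/425, 2603/425), (8463/425, 4109/425)

T1 shear: x ← x − 1/2·y: (-5, -5) → (-5/2, -5); (-1, 3) → (-5/2, 3); (-4, 0) → (-4, 0); (-5, -3) → (-7/2, -3); (-2, 5) → (-9/2, 5)
T2 translate by (-6, 2): (-5/2, -5) → (-17/2, -3); (-5/2, 3) → (-17/2, 5); (-4, 0) → (-10, 2); (-7/2, -3) → (-19/2, -1); (-9/2, 5) → (-21/2, 7)
T3 shear: y ← y + 2·x: (-17/2, -3) → (-17/2, -20); (-17/2, 5) → (-17/2, -12); (-10, 2) → (-10, -18); (-19/2, -1) → (-19/2, -20); (-21/2, 7) → (-21/2, -14)
T4 scale by (-2, 1/2): (-17/2, -20) → (17, -10); (-17/2, -12) → (17, -6); (-10, -18) → (20, -9); (-19/2, -20) → (19, -10); (-21/2, -14) → (21, -7)
T5 rotate counter-clockwise with cos θ = -7/25, sin θ = 24/25: (17, -10) → (121/25, 478/25); (17, -6) → (1, 18); (20, -9) → (76/25, 543/25); (19, -10) → (107/25, 526/25); (21, -7) → (21/25, 553/25)
T6 rotate counter-clockwise with cos θ = 8/17, sin θ = -15/17: (121/25, 478/25) → (8138/425, 2009/425); (1, 18) → (278/17, 129/17); (76/25, 543/25) → (8753/425, 3204/425); (107/25, 526/25) → (8746/425, 2603/425); (21/25, 553/25) → (8463/425, 4109/425)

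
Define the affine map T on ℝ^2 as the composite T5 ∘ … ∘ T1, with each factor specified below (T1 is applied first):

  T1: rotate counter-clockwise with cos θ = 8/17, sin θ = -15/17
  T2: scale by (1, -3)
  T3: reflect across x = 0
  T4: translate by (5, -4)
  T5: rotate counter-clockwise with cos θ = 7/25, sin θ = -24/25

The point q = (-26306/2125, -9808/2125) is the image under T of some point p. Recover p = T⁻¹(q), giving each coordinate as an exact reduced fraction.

p = (-4/5, 5)

T1 = [8/17 15/17 0; -15/17 8/17 0; 0 0 1]
T2·T1 = [8/17 15/17 0; 45/17 -24/17 0; 0 0 1]
T3·…·T1 = [-8/17 -15/17 0; 45/17 -24/17 0; 0 0 1]
T4·…·T1 = [-8/17 -15/17 5; 45/17 -24/17 -4; 0 0 1]
T5·…·T1 = [1024/425 -681/425 -61/25; 507/425 192/425 -148/25; 0 0 1]
det M = 3; M⁻¹ = [64/425 227/425 60/17; -169/425 1024/1275 193/51; 0 0 1]
M⁻¹ · (-26306/2125, -9808/2125)ᵀ = (-4/5, 5)ᵀ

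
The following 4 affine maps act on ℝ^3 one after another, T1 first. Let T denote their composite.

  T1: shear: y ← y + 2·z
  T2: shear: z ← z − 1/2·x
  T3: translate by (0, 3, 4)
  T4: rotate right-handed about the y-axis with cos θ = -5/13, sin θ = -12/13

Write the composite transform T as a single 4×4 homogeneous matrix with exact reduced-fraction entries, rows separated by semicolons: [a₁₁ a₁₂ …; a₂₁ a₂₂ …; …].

T1 = [1 0 0 0; 0 1 2 0; 0 0 1 0; 0 0 0 1]
T2·T1 = [1 0 0 0; 0 1 2 0; -1/2 0 1 0; 0 0 0 1]
T3·…·T1 = [1 0 0 0; 0 1 2 3; -1/2 0 1 4; 0 0 0 1]
T4·…·T1 = [1/13 0 -12/13 -48/13; 0 1 2 3; 29/26 0 -5/13 -20/13; 0 0 0 1]

T = [1/13 0 -12/13 -48/13; 0 1 2 3; 29/26 0 -5/13 -20/13; 0 0 0 1]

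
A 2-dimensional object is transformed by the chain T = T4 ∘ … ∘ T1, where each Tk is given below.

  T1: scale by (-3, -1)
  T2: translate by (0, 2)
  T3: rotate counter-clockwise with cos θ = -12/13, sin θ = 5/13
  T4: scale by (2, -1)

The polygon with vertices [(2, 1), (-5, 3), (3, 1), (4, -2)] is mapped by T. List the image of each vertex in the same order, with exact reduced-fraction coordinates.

T1 scale by (-3, -1): (2, 1) → (-6, -1); (-5, 3) → (15, -3); (3, 1) → (-9, -1); (4, -2) → (-12, 2)
T2 translate by (0, 2): (-6, -1) → (-6, 1); (15, -3) → (15, -1); (-9, -1) → (-9, 1); (-12, 2) → (-12, 4)
T3 rotate counter-clockwise with cos θ = -12/13, sin θ = 5/13: (-6, 1) → (67/13, -42/13); (15, -1) → (-175/13, 87/13); (-9, 1) → (103/13, -57/13); (-12, 4) → (124/13, -108/13)
T4 scale by (2, -1): (67/13, -42/13) → (134/13, 42/13); (-175/13, 87/13) → (-350/13, -87/13); (103/13, -57/13) → (206/13, 57/13); (124/13, -108/13) → (248/13, 108/13)

image vertices: (134/13, 42/13), (-350/13, -87/13), (206/13, 57/13), (248/13, 108/13)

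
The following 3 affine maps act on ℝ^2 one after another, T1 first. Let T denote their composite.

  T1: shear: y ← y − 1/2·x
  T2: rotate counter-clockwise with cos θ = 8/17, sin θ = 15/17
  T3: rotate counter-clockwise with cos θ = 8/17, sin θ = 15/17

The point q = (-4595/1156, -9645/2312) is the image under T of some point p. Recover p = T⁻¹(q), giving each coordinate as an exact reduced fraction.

p = (-5/4, 5)

T1 = [1 0 0; -1/2 1 0; 0 0 1]
T2·T1 = [31/34 -15/17 0; 11/17 8/17 0; 0 0 1]
T3·…·T1 = [-41/289 -240/289 0; 641/578 -161/289 0; 0 0 1]
det M = 1; M⁻¹ = [-161/289 240/289 0; -641/578 -41/289 0; 0 0 1]
M⁻¹ · (-4595/1156, -9645/2312)ᵀ = (-5/4, 5)ᵀ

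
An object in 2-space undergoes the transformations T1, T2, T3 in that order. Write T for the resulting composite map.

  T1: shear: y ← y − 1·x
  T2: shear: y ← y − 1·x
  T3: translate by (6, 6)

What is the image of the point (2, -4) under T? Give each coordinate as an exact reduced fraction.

T1 shear: y ← y − 1·x: (2, -4) → (2, -6)
T2 shear: y ← y − 1·x: (2, -6) → (2, -8)
T3 translate by (6, 6): (2, -8) → (8, -2)

T(p) = (8, -2)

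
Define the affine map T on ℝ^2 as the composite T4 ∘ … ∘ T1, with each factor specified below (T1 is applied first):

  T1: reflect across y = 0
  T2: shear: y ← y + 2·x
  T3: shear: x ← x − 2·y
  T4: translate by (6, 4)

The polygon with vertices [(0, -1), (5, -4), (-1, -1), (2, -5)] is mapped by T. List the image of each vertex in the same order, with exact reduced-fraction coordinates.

T1 reflect across y = 0: (0, -1) → (0, 1); (5, -4) → (5, 4); (-1, -1) → (-1, 1); (2, -5) → (2, 5)
T2 shear: y ← y + 2·x: (0, 1) → (0, 1); (5, 4) → (5, 14); (-1, 1) → (-1, -1); (2, 5) → (2, 9)
T3 shear: x ← x − 2·y: (0, 1) → (-2, 1); (5, 14) → (-23, 14); (-1, -1) → (1, -1); (2, 9) → (-16, 9)
T4 translate by (6, 4): (-2, 1) → (4, 5); (-23, 14) → (-17, 18); (1, -1) → (7, 3); (-16, 9) → (-10, 13)

image vertices: (4, 5), (-17, 18), (7, 3), (-10, 13)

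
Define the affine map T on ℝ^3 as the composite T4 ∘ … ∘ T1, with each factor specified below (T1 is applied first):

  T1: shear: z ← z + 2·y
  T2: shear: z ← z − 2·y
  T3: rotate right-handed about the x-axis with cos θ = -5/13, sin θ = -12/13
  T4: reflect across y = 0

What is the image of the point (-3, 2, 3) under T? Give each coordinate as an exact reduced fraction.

T1 shear: z ← z + 2·y: (-3, 2, 3) → (-3, 2, 7)
T2 shear: z ← z − 2·y: (-3, 2, 7) → (-3, 2, 3)
T3 rotate right-handed about the x-axis with cos θ = -5/13, sin θ = -12/13: (-3, 2, 3) → (-3, 2, -3)
T4 reflect across y = 0: (-3, 2, -3) → (-3, -2, -3)

T(p) = (-3, -2, -3)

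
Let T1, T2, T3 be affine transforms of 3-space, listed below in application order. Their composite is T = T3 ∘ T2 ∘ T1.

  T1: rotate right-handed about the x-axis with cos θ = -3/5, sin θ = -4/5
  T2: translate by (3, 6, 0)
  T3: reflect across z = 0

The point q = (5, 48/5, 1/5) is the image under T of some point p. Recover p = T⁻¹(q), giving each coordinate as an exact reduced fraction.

p = (2, -2, 3)

T1 = [1 0 0 0; 0 -3/5 4/5 0; 0 -4/5 -3/5 0; 0 0 0 1]
T2·T1 = [1 0 0 3; 0 -3/5 4/5 6; 0 -4/5 -3/5 0; 0 0 0 1]
T3·…·T1 = [1 0 0 3; 0 -3/5 4/5 6; 0 4/5 3/5 0; 0 0 0 1]
det M = -1; M⁻¹ = [1 0 0 -3; 0 -3/5 4/5 18/5; 0 4/5 3/5 -24/5; 0 0 0 1]
M⁻¹ · (5, 48/5, 1/5)ᵀ = (2, -2, 3)ᵀ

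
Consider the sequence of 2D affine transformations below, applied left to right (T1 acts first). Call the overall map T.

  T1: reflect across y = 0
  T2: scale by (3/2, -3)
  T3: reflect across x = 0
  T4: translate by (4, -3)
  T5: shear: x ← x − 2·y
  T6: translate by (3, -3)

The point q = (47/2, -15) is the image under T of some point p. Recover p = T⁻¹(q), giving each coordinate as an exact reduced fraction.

p = (5, -3)

T1 = [1 0 0; 0 -1 0; 0 0 1]
T2·T1 = [3/2 0 0; 0 3 0; 0 0 1]
T3·…·T1 = [-3/2 0 0; 0 3 0; 0 0 1]
T4·…·T1 = [-3/2 0 4; 0 3 -3; 0 0 1]
T5·…·T1 = [-3/2 -6 10; 0 3 -3; 0 0 1]
T6·…·T1 = [-3/2 -6 13; 0 3 -6; 0 0 1]
det M = -9/2; M⁻¹ = [-2/3 -4/3 2/3; 0 1/3 2; 0 0 1]
M⁻¹ · (47/2, -15)ᵀ = (5, -3)ᵀ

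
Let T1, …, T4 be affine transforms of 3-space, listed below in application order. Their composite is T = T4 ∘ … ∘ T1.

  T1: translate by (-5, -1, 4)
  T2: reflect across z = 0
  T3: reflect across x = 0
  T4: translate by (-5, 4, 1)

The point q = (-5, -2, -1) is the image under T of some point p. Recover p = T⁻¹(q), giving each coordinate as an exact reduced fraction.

T1 = [1 0 0 -5; 0 1 0 -1; 0 0 1 4; 0 0 0 1]
T2·T1 = [1 0 0 -5; 0 1 0 -1; 0 0 -1 -4; 0 0 0 1]
T3·…·T1 = [-1 0 0 5; 0 1 0 -1; 0 0 -1 -4; 0 0 0 1]
T4·…·T1 = [-1 0 0 0; 0 1 0 3; 0 0 -1 -3; 0 0 0 1]
det M = 1; M⁻¹ = [-1 0 0 0; 0 1 0 -3; 0 0 -1 -3; 0 0 0 1]
M⁻¹ · (-5, -2, -1)ᵀ = (5, -5, -2)ᵀ

p = (5, -5, -2)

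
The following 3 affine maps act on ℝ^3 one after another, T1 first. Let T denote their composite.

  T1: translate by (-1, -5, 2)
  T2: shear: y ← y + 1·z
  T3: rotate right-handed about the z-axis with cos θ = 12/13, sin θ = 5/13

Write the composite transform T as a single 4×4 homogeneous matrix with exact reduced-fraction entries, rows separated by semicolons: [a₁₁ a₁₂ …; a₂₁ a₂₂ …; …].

T1 = [1 0 0 -1; 0 1 0 -5; 0 0 1 2; 0 0 0 1]
T2·T1 = [1 0 0 -1; 0 1 1 -3; 0 0 1 2; 0 0 0 1]
T3·…·T1 = [12/13 -5/13 -5/13 3/13; 5/13 12/13 12/13 -41/13; 0 0 1 2; 0 0 0 1]

T = [12/13 -5/13 -5/13 3/13; 5/13 12/13 12/13 -41/13; 0 0 1 2; 0 0 0 1]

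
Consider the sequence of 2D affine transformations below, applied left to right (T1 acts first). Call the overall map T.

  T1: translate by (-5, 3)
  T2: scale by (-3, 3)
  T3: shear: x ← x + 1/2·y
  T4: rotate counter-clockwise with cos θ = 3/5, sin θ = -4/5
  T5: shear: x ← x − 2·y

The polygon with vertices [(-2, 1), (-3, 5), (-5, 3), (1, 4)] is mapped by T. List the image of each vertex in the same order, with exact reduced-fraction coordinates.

image vertices: (273/5, -72/5), (348/5, -72/5), (393/5, -102/5), (411/10, -27/5)

T1 translate by (-5, 3): (-2, 1) → (-7, 4); (-3, 5) → (-8, 8); (-5, 3) → (-10, 6); (1, 4) → (-4, 7)
T2 scale by (-3, 3): (-7, 4) → (21, 12); (-8, 8) → (24, 24); (-10, 6) → (30, 18); (-4, 7) → (12, 21)
T3 shear: x ← x + 1/2·y: (21, 12) → (27, 12); (24, 24) → (36, 24); (30, 18) → (39, 18); (12, 21) → (45/2, 21)
T4 rotate counter-clockwise with cos θ = 3/5, sin θ = -4/5: (27, 12) → (129/5, -72/5); (36, 24) → (204/5, -72/5); (39, 18) → (189/5, -102/5); (45/2, 21) → (303/10, -27/5)
T5 shear: x ← x − 2·y: (129/5, -72/5) → (273/5, -72/5); (204/5, -72/5) → (348/5, -72/5); (189/5, -102/5) → (393/5, -102/5); (303/10, -27/5) → (411/10, -27/5)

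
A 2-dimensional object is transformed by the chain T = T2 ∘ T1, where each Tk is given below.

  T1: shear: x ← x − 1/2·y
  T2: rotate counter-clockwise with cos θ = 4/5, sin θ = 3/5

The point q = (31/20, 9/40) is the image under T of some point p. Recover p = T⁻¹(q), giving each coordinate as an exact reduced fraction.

T1 = [1 -1/2 0; 0 1 0; 0 0 1]
T2·T1 = [4/5 -1 0; 3/5 1/2 0; 0 0 1]
det M = 1; M⁻¹ = [1/2 1 0; -3/5 4/5 0; 0 0 1]
M⁻¹ · (31/20, 9/40)ᵀ = (1, -3/4)ᵀ

p = (1, -3/4)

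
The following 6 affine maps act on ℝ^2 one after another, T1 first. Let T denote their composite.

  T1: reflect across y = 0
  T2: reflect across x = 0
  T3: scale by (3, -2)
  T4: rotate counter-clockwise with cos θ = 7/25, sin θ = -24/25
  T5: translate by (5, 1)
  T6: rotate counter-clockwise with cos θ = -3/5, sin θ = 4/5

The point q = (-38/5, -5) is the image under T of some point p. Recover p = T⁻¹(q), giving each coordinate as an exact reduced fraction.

p = (3, -1)

T1 = [1 0 0; 0 -1 0; 0 0 1]
T2·T1 = [-1 0 0; 0 -1 0; 0 0 1]
T3·…·T1 = [-3 0 0; 0 2 0; 0 0 1]
T4·…·T1 = [-21/25 48/25 0; 72/25 14/25 0; 0 0 1]
T5·…·T1 = [-21/25 48/25 5; 72/25 14/25 1; 0 0 1]
T6·…·T1 = [-9/5 -8/5 -19/5; -12/5 6/5 17/5; 0 0 1]
det M = -6; M⁻¹ = [-1/5 -4/15 11/75; -2/5 3/10 -127/50; 0 0 1]
M⁻¹ · (-38/5, -5)ᵀ = (3, -1)ᵀ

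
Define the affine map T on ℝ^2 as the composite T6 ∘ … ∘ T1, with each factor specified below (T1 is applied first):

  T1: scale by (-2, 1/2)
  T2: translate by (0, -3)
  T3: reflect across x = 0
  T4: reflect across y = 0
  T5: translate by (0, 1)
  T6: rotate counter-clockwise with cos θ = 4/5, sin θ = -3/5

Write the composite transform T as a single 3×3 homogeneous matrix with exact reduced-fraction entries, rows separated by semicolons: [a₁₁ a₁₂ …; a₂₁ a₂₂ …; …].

T = [8/5 -3/10 12/5; -6/5 -2/5 16/5; 0 0 1]

T1 = [-2 0 0; 0 1/2 0; 0 0 1]
T2·T1 = [-2 0 0; 0 1/2 -3; 0 0 1]
T3·…·T1 = [2 0 0; 0 1/2 -3; 0 0 1]
T4·…·T1 = [2 0 0; 0 -1/2 3; 0 0 1]
T5·…·T1 = [2 0 0; 0 -1/2 4; 0 0 1]
T6·…·T1 = [8/5 -3/10 12/5; -6/5 -2/5 16/5; 0 0 1]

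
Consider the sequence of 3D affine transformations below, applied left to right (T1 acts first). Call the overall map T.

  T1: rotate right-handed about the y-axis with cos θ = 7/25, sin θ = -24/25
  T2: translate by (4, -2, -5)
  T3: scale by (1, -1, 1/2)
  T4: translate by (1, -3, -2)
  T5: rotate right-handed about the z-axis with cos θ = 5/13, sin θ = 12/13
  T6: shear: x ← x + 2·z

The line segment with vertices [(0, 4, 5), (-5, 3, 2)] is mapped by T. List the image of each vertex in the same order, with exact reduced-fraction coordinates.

image vertices: (-189/65, -113/65, -19/5), (-2893/325, 4/325, -331/50)

T1 rotate right-handed about the y-axis with cos θ = 7/25, sin θ = -24/25: (0, 4, 5) → (-24/5, 4, 7/5); (-5, 3, 2) → (-83/25, 3, -106/25)
T2 translate by (4, -2, -5): (-24/5, 4, 7/5) → (-4/5, 2, -18/5); (-83/25, 3, -106/25) → (17/25, 1, -231/25)
T3 scale by (1, -1, 1/2): (-4/5, 2, -18/5) → (-4/5, -2, -9/5); (17/25, 1, -231/25) → (17/25, -1, -231/50)
T4 translate by (1, -3, -2): (-4/5, -2, -9/5) → (1/5, -5, -19/5); (17/25, -1, -231/50) → (42/25, -4, -331/50)
T5 rotate right-handed about the z-axis with cos θ = 5/13, sin θ = 12/13: (1/5, -5, -19/5) → (61/13, -113/65, -19/5); (42/25, -4, -331/50) → (282/65, 4/325, -331/50)
T6 shear: x ← x + 2·z: (61/13, -113/65, -19/5) → (-189/65, -113/65, -19/5); (282/65, 4/325, -331/50) → (-2893/325, 4/325, -331/50)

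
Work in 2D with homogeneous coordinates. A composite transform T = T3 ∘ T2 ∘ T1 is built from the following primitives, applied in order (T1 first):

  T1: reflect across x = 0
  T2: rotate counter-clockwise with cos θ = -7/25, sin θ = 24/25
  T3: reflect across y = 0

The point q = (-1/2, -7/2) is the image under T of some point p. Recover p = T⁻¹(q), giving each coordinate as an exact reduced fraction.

T1 = [-1 0 0; 0 1 0; 0 0 1]
T2·T1 = [7/25 -24/25 0; -24/25 -7/25 0; 0 0 1]
T3·…·T1 = [7/25 -24/25 0; 24/25 7/25 0; 0 0 1]
det M = 1; M⁻¹ = [7/25 24/25 0; -24/25 7/25 0; 0 0 1]
M⁻¹ · (-1/2, -7/2)ᵀ = (-7/2, -1/2)ᵀ

p = (-7/2, -1/2)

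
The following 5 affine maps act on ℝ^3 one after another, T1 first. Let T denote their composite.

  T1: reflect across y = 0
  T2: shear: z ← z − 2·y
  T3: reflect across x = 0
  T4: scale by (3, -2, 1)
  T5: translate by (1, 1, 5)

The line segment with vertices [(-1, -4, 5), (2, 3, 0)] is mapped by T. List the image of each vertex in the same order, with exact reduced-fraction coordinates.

T1 reflect across y = 0: (-1, -4, 5) → (-1, 4, 5); (2, 3, 0) → (2, -3, 0)
T2 shear: z ← z − 2·y: (-1, 4, 5) → (-1, 4, -3); (2, -3, 0) → (2, -3, 6)
T3 reflect across x = 0: (-1, 4, -3) → (1, 4, -3); (2, -3, 6) → (-2, -3, 6)
T4 scale by (3, -2, 1): (1, 4, -3) → (3, -8, -3); (-2, -3, 6) → (-6, 6, 6)
T5 translate by (1, 1, 5): (3, -8, -3) → (4, -7, 2); (-6, 6, 6) → (-5, 7, 11)

image vertices: (4, -7, 2), (-5, 7, 11)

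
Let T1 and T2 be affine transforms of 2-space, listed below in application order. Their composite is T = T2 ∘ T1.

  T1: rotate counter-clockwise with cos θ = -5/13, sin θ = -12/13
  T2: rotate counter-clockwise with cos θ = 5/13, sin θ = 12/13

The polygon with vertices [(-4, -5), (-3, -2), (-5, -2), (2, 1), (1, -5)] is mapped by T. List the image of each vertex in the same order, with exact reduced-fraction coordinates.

T1 rotate counter-clockwise with cos θ = -5/13, sin θ = -12/13: (-4, -5) → (-40/13, 73/13); (-3, -2) → (-9/13, 46/13); (-5, -2) → (1/13, 70/13); (2, 1) → (2/13, -29/13); (1, -5) → (-5, 1)
T2 rotate counter-clockwise with cos θ = 5/13, sin θ = 12/13: (-40/13, 73/13) → (-1076/169, -115/169); (-9/13, 46/13) → (-597/169, 122/169); (1/13, 70/13) → (-835/169, 362/169); (2/13, -29/13) → (358/169, -121/169); (-5, 1) → (-37/13, -55/13)

image vertices: (-1076/169, -115/169), (-597/169, 122/169), (-835/169, 362/169), (358/169, -121/169), (-37/13, -55/13)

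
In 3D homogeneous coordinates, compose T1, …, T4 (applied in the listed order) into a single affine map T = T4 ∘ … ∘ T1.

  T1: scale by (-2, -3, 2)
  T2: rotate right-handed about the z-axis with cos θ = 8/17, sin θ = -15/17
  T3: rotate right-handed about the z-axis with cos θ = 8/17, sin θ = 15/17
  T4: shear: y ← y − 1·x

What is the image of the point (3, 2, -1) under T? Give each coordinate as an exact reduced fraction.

T(p) = (-6, 0, -2)

T1 scale by (-2, -3, 2): (3, 2, -1) → (-6, -6, -2)
T2 rotate right-handed about the z-axis with cos θ = 8/17, sin θ = -15/17: (-6, -6, -2) → (-138/17, 42/17, -2)
T3 rotate right-handed about the z-axis with cos θ = 8/17, sin θ = 15/17: (-138/17, 42/17, -2) → (-6, -6, -2)
T4 shear: y ← y − 1·x: (-6, -6, -2) → (-6, 0, -2)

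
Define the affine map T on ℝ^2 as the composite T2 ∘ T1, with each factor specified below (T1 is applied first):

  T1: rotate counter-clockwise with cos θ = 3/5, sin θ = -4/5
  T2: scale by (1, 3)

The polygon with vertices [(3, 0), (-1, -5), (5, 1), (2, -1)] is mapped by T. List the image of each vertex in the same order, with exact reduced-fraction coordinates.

T1 rotate counter-clockwise with cos θ = 3/5, sin θ = -4/5: (3, 0) → (9/5, -12/5); (-1, -5) → (-23/5, -11/5); (5, 1) → (19/5, -17/5); (2, -1) → (2/5, -11/5)
T2 scale by (1, 3): (9/5, -12/5) → (9/5, -36/5); (-23/5, -11/5) → (-23/5, -33/5); (19/5, -17/5) → (19/5, -51/5); (2/5, -11/5) → (2/5, -33/5)

image vertices: (9/5, -36/5), (-23/5, -33/5), (19/5, -51/5), (2/5, -33/5)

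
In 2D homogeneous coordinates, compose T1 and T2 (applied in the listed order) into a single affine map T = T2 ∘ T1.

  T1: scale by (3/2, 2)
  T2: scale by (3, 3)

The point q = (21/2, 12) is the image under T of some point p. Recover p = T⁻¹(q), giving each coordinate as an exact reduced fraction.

p = (7/3, 2)

T1 = [3/2 0 0; 0 2 0; 0 0 1]
T2·T1 = [9/2 0 0; 0 6 0; 0 0 1]
det M = 27; M⁻¹ = [2/9 0 0; 0 1/6 0; 0 0 1]
M⁻¹ · (21/2, 12)ᵀ = (7/3, 2)ᵀ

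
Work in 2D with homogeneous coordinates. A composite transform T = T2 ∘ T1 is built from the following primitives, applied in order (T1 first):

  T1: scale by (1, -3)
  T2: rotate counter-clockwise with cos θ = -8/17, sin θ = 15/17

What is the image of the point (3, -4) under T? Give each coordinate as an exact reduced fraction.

T1 scale by (1, -3): (3, -4) → (3, 12)
T2 rotate counter-clockwise with cos θ = -8/17, sin θ = 15/17: (3, 12) → (-12, -3)

T(p) = (-12, -3)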